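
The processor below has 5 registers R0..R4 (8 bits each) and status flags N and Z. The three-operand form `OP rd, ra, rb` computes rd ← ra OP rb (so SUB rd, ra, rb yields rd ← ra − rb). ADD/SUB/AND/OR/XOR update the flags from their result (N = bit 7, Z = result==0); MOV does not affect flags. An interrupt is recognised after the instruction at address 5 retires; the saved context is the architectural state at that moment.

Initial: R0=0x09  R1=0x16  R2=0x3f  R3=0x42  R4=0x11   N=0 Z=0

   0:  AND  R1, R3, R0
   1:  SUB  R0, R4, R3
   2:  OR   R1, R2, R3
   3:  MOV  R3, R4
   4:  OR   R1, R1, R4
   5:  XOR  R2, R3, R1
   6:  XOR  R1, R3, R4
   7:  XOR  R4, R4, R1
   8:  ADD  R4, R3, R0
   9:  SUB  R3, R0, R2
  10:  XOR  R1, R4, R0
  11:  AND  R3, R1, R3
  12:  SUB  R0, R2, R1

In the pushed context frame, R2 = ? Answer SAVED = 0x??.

SAVED = 0x6e

after  0: R0=0x09 R1=0x00 R2=0x3f R3=0x42 R4=0x11  N=0 Z=1
after  1: R0=0xcf R1=0x00 R2=0x3f R3=0x42 R4=0x11  N=1 Z=0
after  2: R0=0xcf R1=0x7f R2=0x3f R3=0x42 R4=0x11  N=0 Z=0
after  3: R0=0xcf R1=0x7f R2=0x3f R3=0x11 R4=0x11  N=0 Z=0
after  4: R0=0xcf R1=0x7f R2=0x3f R3=0x11 R4=0x11  N=0 Z=0
after  5: R0=0xcf R1=0x7f R2=0x6e R3=0x11 R4=0x11  N=0 Z=0
-- IRQ taken; context saved, return-PC = 6 --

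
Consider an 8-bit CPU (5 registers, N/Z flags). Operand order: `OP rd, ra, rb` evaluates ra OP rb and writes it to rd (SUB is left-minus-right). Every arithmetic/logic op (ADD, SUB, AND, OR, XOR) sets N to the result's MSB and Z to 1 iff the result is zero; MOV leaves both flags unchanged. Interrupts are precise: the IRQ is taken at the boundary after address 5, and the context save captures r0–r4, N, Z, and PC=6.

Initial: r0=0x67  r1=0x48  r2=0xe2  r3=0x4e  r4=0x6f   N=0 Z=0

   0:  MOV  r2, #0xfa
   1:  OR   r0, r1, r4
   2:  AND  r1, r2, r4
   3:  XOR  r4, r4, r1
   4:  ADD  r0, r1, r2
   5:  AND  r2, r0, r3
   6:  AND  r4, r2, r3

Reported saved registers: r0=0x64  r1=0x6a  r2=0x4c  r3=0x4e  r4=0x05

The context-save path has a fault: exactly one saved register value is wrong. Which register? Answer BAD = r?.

BAD = r2

after  0: r0=0x67 r1=0x48 r2=0xfa r3=0x4e r4=0x6f  N=0 Z=0
after  1: r0=0x6f r1=0x48 r2=0xfa r3=0x4e r4=0x6f  N=0 Z=0
after  2: r0=0x6f r1=0x6a r2=0xfa r3=0x4e r4=0x6f  N=0 Z=0
after  3: r0=0x6f r1=0x6a r2=0xfa r3=0x4e r4=0x05  N=0 Z=0
after  4: r0=0x64 r1=0x6a r2=0xfa r3=0x4e r4=0x05  N=0 Z=0
after  5: r0=0x64 r1=0x6a r2=0x44 r3=0x4e r4=0x05  N=0 Z=0
-- IRQ taken; context saved, return-PC = 6 --
mismatch: r2: reported 0x4c vs actual 0x44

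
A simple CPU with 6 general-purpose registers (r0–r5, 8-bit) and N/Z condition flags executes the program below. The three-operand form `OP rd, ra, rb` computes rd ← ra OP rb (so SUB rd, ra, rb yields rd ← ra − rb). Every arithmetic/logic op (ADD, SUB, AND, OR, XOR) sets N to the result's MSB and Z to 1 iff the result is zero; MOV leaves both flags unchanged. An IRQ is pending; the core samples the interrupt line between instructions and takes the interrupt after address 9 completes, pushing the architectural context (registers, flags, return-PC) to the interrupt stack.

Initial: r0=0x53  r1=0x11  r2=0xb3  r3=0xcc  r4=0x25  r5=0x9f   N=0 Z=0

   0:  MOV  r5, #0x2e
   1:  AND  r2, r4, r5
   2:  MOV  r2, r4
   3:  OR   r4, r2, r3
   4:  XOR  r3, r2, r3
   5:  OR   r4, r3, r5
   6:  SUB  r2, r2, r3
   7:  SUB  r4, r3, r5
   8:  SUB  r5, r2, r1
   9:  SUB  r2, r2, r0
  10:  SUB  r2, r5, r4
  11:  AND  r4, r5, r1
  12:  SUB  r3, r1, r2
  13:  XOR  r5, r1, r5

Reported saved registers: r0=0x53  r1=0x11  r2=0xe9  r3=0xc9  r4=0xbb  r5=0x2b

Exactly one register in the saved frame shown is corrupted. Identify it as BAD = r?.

after  0: r0=0x53 r1=0x11 r2=0xb3 r3=0xcc r4=0x25 r5=0x2e  N=0 Z=0
after  1: r0=0x53 r1=0x11 r2=0x24 r3=0xcc r4=0x25 r5=0x2e  N=0 Z=0
after  2: r0=0x53 r1=0x11 r2=0x25 r3=0xcc r4=0x25 r5=0x2e  N=0 Z=0
after  3: r0=0x53 r1=0x11 r2=0x25 r3=0xcc r4=0xed r5=0x2e  N=1 Z=0
after  4: r0=0x53 r1=0x11 r2=0x25 r3=0xe9 r4=0xed r5=0x2e  N=1 Z=0
after  5: r0=0x53 r1=0x11 r2=0x25 r3=0xe9 r4=0xef r5=0x2e  N=1 Z=0
after  6: r0=0x53 r1=0x11 r2=0x3c r3=0xe9 r4=0xef r5=0x2e  N=0 Z=0
after  7: r0=0x53 r1=0x11 r2=0x3c r3=0xe9 r4=0xbb r5=0x2e  N=1 Z=0
after  8: r0=0x53 r1=0x11 r2=0x3c r3=0xe9 r4=0xbb r5=0x2b  N=0 Z=0
after  9: r0=0x53 r1=0x11 r2=0xe9 r3=0xe9 r4=0xbb r5=0x2b  N=1 Z=0
-- IRQ taken; context saved, return-PC = 10 --
mismatch: r3: reported 0xc9 vs actual 0xe9

BAD = r3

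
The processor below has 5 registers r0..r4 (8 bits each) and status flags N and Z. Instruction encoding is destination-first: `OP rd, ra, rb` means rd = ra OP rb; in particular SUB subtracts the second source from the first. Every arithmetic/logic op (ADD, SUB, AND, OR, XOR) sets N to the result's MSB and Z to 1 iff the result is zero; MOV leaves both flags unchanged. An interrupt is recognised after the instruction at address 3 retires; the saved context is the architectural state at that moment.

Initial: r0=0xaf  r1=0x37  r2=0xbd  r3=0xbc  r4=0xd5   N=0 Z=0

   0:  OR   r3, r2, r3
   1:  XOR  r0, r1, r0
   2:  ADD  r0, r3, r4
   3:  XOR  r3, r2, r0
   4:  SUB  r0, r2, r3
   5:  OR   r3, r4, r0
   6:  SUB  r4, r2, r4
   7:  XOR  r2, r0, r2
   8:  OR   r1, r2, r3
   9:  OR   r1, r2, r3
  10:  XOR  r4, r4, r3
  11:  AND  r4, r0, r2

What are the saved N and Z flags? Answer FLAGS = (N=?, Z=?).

FLAGS = (N=0, Z=0)

after  0: r0=0xaf r1=0x37 r2=0xbd r3=0xbd r4=0xd5  N=1 Z=0
after  1: r0=0x98 r1=0x37 r2=0xbd r3=0xbd r4=0xd5  N=1 Z=0
after  2: r0=0x92 r1=0x37 r2=0xbd r3=0xbd r4=0xd5  N=1 Z=0
after  3: r0=0x92 r1=0x37 r2=0xbd r3=0x2f r4=0xd5  N=0 Z=0
-- IRQ taken; context saved, return-PC = 4 --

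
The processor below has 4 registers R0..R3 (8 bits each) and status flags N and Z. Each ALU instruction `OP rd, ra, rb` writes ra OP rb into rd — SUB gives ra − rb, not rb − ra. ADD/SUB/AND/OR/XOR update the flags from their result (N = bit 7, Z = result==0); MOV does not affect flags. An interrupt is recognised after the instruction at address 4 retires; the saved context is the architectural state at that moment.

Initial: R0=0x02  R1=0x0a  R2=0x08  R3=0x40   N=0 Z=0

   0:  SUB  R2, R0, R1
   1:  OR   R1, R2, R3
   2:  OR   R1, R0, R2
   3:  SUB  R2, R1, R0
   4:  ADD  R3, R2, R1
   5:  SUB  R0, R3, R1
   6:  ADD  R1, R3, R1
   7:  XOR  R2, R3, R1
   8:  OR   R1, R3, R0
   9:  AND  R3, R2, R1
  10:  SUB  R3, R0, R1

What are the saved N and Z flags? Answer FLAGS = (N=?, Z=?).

after  0: R0=0x02 R1=0x0a R2=0xf8 R3=0x40  N=1 Z=0
after  1: R0=0x02 R1=0xf8 R2=0xf8 R3=0x40  N=1 Z=0
after  2: R0=0x02 R1=0xfa R2=0xf8 R3=0x40  N=1 Z=0
after  3: R0=0x02 R1=0xfa R2=0xf8 R3=0x40  N=1 Z=0
after  4: R0=0x02 R1=0xfa R2=0xf8 R3=0xf2  N=1 Z=0
-- IRQ taken; context saved, return-PC = 5 --

FLAGS = (N=1, Z=0)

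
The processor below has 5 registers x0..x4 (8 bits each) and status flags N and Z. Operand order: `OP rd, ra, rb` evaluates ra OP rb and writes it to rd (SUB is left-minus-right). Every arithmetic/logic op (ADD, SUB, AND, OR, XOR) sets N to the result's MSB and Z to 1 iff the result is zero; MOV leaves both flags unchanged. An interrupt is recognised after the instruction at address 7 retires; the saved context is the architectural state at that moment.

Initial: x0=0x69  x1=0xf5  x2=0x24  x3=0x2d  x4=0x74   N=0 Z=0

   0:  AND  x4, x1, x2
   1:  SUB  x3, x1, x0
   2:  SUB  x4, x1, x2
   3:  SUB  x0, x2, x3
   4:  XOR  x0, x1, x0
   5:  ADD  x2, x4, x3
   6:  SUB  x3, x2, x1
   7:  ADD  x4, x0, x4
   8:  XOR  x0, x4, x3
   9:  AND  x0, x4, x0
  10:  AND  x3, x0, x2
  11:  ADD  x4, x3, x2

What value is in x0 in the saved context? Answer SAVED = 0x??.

after  0: x0=0x69 x1=0xf5 x2=0x24 x3=0x2d x4=0x24  N=0 Z=0
after  1: x0=0x69 x1=0xf5 x2=0x24 x3=0x8c x4=0x24  N=1 Z=0
after  2: x0=0x69 x1=0xf5 x2=0x24 x3=0x8c x4=0xd1  N=1 Z=0
after  3: x0=0x98 x1=0xf5 x2=0x24 x3=0x8c x4=0xd1  N=1 Z=0
after  4: x0=0x6d x1=0xf5 x2=0x24 x3=0x8c x4=0xd1  N=0 Z=0
after  5: x0=0x6d x1=0xf5 x2=0x5d x3=0x8c x4=0xd1  N=0 Z=0
after  6: x0=0x6d x1=0xf5 x2=0x5d x3=0x68 x4=0xd1  N=0 Z=0
after  7: x0=0x6d x1=0xf5 x2=0x5d x3=0x68 x4=0x3e  N=0 Z=0
-- IRQ taken; context saved, return-PC = 8 --

SAVED = 0x6d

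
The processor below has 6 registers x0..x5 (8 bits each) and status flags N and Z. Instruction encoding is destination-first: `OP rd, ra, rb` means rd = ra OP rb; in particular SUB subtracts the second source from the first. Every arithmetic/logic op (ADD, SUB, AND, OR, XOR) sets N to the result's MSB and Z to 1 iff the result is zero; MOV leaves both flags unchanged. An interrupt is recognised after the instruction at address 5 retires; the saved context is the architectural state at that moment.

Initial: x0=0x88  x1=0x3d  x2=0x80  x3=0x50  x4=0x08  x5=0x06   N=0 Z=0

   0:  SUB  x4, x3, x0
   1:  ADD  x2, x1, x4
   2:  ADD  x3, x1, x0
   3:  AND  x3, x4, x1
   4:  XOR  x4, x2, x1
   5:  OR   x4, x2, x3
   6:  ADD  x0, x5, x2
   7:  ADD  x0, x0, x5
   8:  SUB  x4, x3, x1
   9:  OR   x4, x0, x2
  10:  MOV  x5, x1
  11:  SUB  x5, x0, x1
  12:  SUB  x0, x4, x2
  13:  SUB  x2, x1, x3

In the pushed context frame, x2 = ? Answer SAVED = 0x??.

after  0: x0=0x88 x1=0x3d x2=0x80 x3=0x50 x4=0xc8 x5=0x06  N=1 Z=0
after  1: x0=0x88 x1=0x3d x2=0x05 x3=0x50 x4=0xc8 x5=0x06  N=0 Z=0
after  2: x0=0x88 x1=0x3d x2=0x05 x3=0xc5 x4=0xc8 x5=0x06  N=1 Z=0
after  3: x0=0x88 x1=0x3d x2=0x05 x3=0x08 x4=0xc8 x5=0x06  N=0 Z=0
after  4: x0=0x88 x1=0x3d x2=0x05 x3=0x08 x4=0x38 x5=0x06  N=0 Z=0
after  5: x0=0x88 x1=0x3d x2=0x05 x3=0x08 x4=0x0d x5=0x06  N=0 Z=0
-- IRQ taken; context saved, return-PC = 6 --

SAVED = 0x05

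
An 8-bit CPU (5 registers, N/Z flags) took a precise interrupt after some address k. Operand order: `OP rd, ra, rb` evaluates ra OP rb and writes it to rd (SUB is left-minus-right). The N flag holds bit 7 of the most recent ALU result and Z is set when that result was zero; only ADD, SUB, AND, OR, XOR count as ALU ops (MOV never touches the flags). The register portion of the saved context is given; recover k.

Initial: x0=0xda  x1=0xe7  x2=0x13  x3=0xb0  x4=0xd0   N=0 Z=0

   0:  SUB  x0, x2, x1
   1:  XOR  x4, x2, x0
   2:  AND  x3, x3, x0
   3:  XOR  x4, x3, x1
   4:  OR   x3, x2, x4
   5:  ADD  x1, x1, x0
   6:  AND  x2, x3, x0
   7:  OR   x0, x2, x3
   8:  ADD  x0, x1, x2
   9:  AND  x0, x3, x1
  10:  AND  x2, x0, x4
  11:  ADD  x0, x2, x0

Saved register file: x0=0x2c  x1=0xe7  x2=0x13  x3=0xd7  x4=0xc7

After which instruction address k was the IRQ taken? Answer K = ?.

after  0: x0=0x2c x1=0xe7 x2=0x13 x3=0xb0 x4=0xd0  N=0 Z=0
after  1: x0=0x2c x1=0xe7 x2=0x13 x3=0xb0 x4=0x3f  N=0 Z=0
after  2: x0=0x2c x1=0xe7 x2=0x13 x3=0x20 x4=0x3f  N=0 Z=0
after  3: x0=0x2c x1=0xe7 x2=0x13 x3=0x20 x4=0xc7  N=1 Z=0
after  4: x0=0x2c x1=0xe7 x2=0x13 x3=0xd7 x4=0xc7  N=1 Z=0
-- IRQ taken; context saved, return-PC = 5 --

K = 4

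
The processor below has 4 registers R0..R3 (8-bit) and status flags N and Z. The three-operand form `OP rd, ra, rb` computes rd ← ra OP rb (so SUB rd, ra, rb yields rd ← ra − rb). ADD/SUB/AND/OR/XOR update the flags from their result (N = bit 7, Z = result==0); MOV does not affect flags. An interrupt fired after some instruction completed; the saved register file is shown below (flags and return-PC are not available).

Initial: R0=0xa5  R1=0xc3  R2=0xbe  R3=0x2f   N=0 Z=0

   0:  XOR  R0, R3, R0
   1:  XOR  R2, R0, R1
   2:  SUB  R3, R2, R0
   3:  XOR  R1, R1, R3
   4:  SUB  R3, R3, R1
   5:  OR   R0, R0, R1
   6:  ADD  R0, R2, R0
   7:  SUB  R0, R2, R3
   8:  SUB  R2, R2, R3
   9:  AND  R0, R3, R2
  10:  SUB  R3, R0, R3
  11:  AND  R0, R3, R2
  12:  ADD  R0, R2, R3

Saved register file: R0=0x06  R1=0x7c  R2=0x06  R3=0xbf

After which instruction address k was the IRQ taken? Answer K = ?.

after  0: R0=0x8a R1=0xc3 R2=0xbe R3=0x2f  N=1 Z=0
after  1: R0=0x8a R1=0xc3 R2=0x49 R3=0x2f  N=0 Z=0
after  2: R0=0x8a R1=0xc3 R2=0x49 R3=0xbf  N=1 Z=0
after  3: R0=0x8a R1=0x7c R2=0x49 R3=0xbf  N=0 Z=0
after  4: R0=0x8a R1=0x7c R2=0x49 R3=0x43  N=0 Z=0
after  5: R0=0xfe R1=0x7c R2=0x49 R3=0x43  N=1 Z=0
after  6: R0=0x47 R1=0x7c R2=0x49 R3=0x43  N=0 Z=0
after  7: R0=0x06 R1=0x7c R2=0x49 R3=0x43  N=0 Z=0
after  8: R0=0x06 R1=0x7c R2=0x06 R3=0x43  N=0 Z=0
after  9: R0=0x02 R1=0x7c R2=0x06 R3=0x43  N=0 Z=0
after 10: R0=0x02 R1=0x7c R2=0x06 R3=0xbf  N=1 Z=0
after 11: R0=0x06 R1=0x7c R2=0x06 R3=0xbf  N=0 Z=0
-- IRQ taken; context saved, return-PC = 12 --

K = 11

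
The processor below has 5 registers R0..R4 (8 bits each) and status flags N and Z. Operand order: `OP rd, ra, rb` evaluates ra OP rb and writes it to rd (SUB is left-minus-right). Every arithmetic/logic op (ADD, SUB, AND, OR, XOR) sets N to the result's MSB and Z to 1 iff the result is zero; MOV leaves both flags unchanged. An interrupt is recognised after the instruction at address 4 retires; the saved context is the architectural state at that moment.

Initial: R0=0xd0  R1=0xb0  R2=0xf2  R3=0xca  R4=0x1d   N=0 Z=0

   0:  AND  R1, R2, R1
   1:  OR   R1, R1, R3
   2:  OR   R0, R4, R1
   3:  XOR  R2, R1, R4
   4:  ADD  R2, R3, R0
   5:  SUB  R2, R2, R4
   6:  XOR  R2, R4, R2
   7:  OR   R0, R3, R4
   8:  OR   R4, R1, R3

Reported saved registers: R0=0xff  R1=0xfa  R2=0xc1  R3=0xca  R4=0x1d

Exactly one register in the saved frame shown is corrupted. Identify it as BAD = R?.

BAD = R2

after  0: R0=0xd0 R1=0xb0 R2=0xf2 R3=0xca R4=0x1d  N=1 Z=0
after  1: R0=0xd0 R1=0xfa R2=0xf2 R3=0xca R4=0x1d  N=1 Z=0
after  2: R0=0xff R1=0xfa R2=0xf2 R3=0xca R4=0x1d  N=1 Z=0
after  3: R0=0xff R1=0xfa R2=0xe7 R3=0xca R4=0x1d  N=1 Z=0
after  4: R0=0xff R1=0xfa R2=0xc9 R3=0xca R4=0x1d  N=1 Z=0
-- IRQ taken; context saved, return-PC = 5 --
mismatch: R2: reported 0xc1 vs actual 0xc9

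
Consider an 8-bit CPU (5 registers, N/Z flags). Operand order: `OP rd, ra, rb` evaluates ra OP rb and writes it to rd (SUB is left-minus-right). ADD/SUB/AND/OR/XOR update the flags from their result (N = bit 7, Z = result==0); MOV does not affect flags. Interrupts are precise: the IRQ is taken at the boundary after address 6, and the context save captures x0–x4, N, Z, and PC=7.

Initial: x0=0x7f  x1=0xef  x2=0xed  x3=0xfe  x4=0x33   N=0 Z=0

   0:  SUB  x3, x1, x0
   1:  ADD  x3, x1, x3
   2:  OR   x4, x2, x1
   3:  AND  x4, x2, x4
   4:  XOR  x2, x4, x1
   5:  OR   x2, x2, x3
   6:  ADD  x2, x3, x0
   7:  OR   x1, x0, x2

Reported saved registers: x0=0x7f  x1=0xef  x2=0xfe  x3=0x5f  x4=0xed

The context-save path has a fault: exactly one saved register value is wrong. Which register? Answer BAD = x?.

after  0: x0=0x7f x1=0xef x2=0xed x3=0x70 x4=0x33  N=0 Z=0
after  1: x0=0x7f x1=0xef x2=0xed x3=0x5f x4=0x33  N=0 Z=0
after  2: x0=0x7f x1=0xef x2=0xed x3=0x5f x4=0xef  N=1 Z=0
after  3: x0=0x7f x1=0xef x2=0xed x3=0x5f x4=0xed  N=1 Z=0
after  4: x0=0x7f x1=0xef x2=0x02 x3=0x5f x4=0xed  N=0 Z=0
after  5: x0=0x7f x1=0xef x2=0x5f x3=0x5f x4=0xed  N=0 Z=0
after  6: x0=0x7f x1=0xef x2=0xde x3=0x5f x4=0xed  N=1 Z=0
-- IRQ taken; context saved, return-PC = 7 --
mismatch: x2: reported 0xfe vs actual 0xde

BAD = x2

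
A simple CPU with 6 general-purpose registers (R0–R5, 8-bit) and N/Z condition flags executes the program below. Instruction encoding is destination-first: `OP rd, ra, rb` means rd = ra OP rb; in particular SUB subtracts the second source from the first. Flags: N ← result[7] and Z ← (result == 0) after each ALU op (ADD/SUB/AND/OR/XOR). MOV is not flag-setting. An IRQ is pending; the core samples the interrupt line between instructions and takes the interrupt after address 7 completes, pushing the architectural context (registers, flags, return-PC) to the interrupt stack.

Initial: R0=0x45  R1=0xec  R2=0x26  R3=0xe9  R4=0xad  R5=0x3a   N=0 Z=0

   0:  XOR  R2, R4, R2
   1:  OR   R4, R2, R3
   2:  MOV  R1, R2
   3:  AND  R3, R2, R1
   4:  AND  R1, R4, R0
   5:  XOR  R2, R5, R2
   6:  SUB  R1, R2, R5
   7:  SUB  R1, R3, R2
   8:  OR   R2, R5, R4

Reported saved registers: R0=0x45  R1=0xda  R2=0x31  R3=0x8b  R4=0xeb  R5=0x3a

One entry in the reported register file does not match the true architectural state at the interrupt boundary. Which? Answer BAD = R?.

after  0: R0=0x45 R1=0xec R2=0x8b R3=0xe9 R4=0xad R5=0x3a  N=1 Z=0
after  1: R0=0x45 R1=0xec R2=0x8b R3=0xe9 R4=0xeb R5=0x3a  N=1 Z=0
after  2: R0=0x45 R1=0x8b R2=0x8b R3=0xe9 R4=0xeb R5=0x3a  N=1 Z=0
after  3: R0=0x45 R1=0x8b R2=0x8b R3=0x8b R4=0xeb R5=0x3a  N=1 Z=0
after  4: R0=0x45 R1=0x41 R2=0x8b R3=0x8b R4=0xeb R5=0x3a  N=0 Z=0
after  5: R0=0x45 R1=0x41 R2=0xb1 R3=0x8b R4=0xeb R5=0x3a  N=1 Z=0
after  6: R0=0x45 R1=0x77 R2=0xb1 R3=0x8b R4=0xeb R5=0x3a  N=0 Z=0
after  7: R0=0x45 R1=0xda R2=0xb1 R3=0x8b R4=0xeb R5=0x3a  N=1 Z=0
-- IRQ taken; context saved, return-PC = 8 --
mismatch: R2: reported 0x31 vs actual 0xb1

BAD = R2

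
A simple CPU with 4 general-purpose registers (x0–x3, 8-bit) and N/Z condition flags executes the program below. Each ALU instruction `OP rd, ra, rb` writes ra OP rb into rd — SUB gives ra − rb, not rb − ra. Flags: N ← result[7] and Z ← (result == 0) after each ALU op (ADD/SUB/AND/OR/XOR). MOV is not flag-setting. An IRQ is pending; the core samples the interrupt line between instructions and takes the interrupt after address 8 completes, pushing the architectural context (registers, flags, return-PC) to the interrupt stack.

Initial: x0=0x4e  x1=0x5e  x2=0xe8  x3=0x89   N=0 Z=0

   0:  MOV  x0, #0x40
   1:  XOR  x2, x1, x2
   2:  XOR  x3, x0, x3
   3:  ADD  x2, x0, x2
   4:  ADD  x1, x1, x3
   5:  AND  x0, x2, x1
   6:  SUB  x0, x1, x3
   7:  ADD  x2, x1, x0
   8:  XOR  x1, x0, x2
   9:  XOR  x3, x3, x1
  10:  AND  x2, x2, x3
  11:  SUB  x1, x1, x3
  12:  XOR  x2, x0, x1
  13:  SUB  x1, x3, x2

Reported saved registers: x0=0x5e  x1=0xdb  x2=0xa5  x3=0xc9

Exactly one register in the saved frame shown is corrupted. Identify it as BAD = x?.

BAD = x2

after  0: x0=0x40 x1=0x5e x2=0xe8 x3=0x89  N=0 Z=0
after  1: x0=0x40 x1=0x5e x2=0xb6 x3=0x89  N=1 Z=0
after  2: x0=0x40 x1=0x5e x2=0xb6 x3=0xc9  N=1 Z=0
after  3: x0=0x40 x1=0x5e x2=0xf6 x3=0xc9  N=1 Z=0
after  4: x0=0x40 x1=0x27 x2=0xf6 x3=0xc9  N=0 Z=0
after  5: x0=0x26 x1=0x27 x2=0xf6 x3=0xc9  N=0 Z=0
after  6: x0=0x5e x1=0x27 x2=0xf6 x3=0xc9  N=0 Z=0
after  7: x0=0x5e x1=0x27 x2=0x85 x3=0xc9  N=1 Z=0
after  8: x0=0x5e x1=0xdb x2=0x85 x3=0xc9  N=1 Z=0
-- IRQ taken; context saved, return-PC = 9 --
mismatch: x2: reported 0xa5 vs actual 0x85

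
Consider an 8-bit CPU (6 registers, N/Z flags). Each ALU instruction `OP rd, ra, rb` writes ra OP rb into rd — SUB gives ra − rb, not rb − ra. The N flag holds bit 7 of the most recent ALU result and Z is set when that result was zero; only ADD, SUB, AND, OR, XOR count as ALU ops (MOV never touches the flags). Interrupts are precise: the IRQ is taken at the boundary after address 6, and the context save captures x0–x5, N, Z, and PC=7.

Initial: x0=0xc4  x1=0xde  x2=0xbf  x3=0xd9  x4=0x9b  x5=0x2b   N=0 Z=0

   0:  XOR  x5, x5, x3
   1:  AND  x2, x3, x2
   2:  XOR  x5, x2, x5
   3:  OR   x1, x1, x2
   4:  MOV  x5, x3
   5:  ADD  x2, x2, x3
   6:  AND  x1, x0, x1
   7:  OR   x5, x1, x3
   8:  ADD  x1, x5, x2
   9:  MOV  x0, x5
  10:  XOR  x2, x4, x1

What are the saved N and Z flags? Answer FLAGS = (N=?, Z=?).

after  0: x0=0xc4 x1=0xde x2=0xbf x3=0xd9 x4=0x9b x5=0xf2  N=1 Z=0
after  1: x0=0xc4 x1=0xde x2=0x99 x3=0xd9 x4=0x9b x5=0xf2  N=1 Z=0
after  2: x0=0xc4 x1=0xde x2=0x99 x3=0xd9 x4=0x9b x5=0x6b  N=0 Z=0
after  3: x0=0xc4 x1=0xdf x2=0x99 x3=0xd9 x4=0x9b x5=0x6b  N=1 Z=0
after  4: x0=0xc4 x1=0xdf x2=0x99 x3=0xd9 x4=0x9b x5=0xd9  N=1 Z=0
after  5: x0=0xc4 x1=0xdf x2=0x72 x3=0xd9 x4=0x9b x5=0xd9  N=0 Z=0
after  6: x0=0xc4 x1=0xc4 x2=0x72 x3=0xd9 x4=0x9b x5=0xd9  N=1 Z=0
-- IRQ taken; context saved, return-PC = 7 --

FLAGS = (N=1, Z=0)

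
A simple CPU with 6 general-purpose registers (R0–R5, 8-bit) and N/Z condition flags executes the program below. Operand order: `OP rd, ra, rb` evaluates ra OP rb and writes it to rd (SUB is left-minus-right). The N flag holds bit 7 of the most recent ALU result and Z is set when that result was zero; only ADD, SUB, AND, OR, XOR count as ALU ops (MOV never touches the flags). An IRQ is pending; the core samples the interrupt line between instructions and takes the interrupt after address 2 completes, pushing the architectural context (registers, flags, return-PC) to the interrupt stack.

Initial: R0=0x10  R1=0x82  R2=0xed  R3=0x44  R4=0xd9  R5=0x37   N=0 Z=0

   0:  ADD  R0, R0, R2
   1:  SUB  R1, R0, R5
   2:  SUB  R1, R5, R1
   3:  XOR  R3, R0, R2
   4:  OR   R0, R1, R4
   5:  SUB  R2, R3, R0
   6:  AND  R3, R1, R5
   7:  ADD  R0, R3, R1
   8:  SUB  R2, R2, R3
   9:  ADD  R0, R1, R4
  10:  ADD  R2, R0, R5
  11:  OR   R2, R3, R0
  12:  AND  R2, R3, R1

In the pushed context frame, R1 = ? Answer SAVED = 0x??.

after  0: R0=0xfd R1=0x82 R2=0xed R3=0x44 R4=0xd9 R5=0x37  N=1 Z=0
after  1: R0=0xfd R1=0xc6 R2=0xed R3=0x44 R4=0xd9 R5=0x37  N=1 Z=0
after  2: R0=0xfd R1=0x71 R2=0xed R3=0x44 R4=0xd9 R5=0x37  N=0 Z=0
-- IRQ taken; context saved, return-PC = 3 --

SAVED = 0x71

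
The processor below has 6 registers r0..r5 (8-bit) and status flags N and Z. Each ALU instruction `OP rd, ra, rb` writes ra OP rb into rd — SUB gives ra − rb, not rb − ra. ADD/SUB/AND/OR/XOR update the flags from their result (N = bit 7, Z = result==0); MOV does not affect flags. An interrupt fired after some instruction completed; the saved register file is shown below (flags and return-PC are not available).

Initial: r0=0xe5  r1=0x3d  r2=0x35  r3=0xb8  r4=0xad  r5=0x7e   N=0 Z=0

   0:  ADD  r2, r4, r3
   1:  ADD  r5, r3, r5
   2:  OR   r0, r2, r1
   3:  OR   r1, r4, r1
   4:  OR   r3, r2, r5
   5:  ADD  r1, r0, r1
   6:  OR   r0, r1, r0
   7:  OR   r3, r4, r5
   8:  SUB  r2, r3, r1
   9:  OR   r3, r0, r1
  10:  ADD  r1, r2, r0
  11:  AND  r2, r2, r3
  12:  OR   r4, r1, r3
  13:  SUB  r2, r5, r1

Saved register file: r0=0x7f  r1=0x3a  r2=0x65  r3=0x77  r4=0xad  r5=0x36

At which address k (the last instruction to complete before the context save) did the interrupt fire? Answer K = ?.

K = 6

after  0: r0=0xe5 r1=0x3d r2=0x65 r3=0xb8 r4=0xad r5=0x7e  N=0 Z=0
after  1: r0=0xe5 r1=0x3d r2=0x65 r3=0xb8 r4=0xad r5=0x36  N=0 Z=0
after  2: r0=0x7d r1=0x3d r2=0x65 r3=0xb8 r4=0xad r5=0x36  N=0 Z=0
after  3: r0=0x7d r1=0xbd r2=0x65 r3=0xb8 r4=0xad r5=0x36  N=1 Z=0
after  4: r0=0x7d r1=0xbd r2=0x65 r3=0x77 r4=0xad r5=0x36  N=0 Z=0
after  5: r0=0x7d r1=0x3a r2=0x65 r3=0x77 r4=0xad r5=0x36  N=0 Z=0
after  6: r0=0x7f r1=0x3a r2=0x65 r3=0x77 r4=0xad r5=0x36  N=0 Z=0
-- IRQ taken; context saved, return-PC = 7 --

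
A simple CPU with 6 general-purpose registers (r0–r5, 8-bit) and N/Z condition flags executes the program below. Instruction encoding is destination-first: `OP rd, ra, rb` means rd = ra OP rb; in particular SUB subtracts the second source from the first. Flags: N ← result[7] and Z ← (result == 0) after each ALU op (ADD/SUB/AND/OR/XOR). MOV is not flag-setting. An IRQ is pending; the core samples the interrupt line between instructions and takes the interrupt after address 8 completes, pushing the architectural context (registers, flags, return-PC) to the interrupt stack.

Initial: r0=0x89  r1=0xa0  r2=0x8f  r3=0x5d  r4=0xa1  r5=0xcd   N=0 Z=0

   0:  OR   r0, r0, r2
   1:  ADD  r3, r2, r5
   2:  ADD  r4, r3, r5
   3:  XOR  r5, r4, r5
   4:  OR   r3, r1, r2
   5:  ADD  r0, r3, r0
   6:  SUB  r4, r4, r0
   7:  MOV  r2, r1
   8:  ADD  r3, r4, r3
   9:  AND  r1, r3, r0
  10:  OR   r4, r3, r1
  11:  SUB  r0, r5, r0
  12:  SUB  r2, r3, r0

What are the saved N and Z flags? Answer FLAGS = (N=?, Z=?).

after  0: r0=0x8f r1=0xa0 r2=0x8f r3=0x5d r4=0xa1 r5=0xcd  N=1 Z=0
after  1: r0=0x8f r1=0xa0 r2=0x8f r3=0x5c r4=0xa1 r5=0xcd  N=0 Z=0
after  2: r0=0x8f r1=0xa0 r2=0x8f r3=0x5c r4=0x29 r5=0xcd  N=0 Z=0
after  3: r0=0x8f r1=0xa0 r2=0x8f r3=0x5c r4=0x29 r5=0xe4  N=1 Z=0
after  4: r0=0x8f r1=0xa0 r2=0x8f r3=0xaf r4=0x29 r5=0xe4  N=1 Z=0
after  5: r0=0x3e r1=0xa0 r2=0x8f r3=0xaf r4=0x29 r5=0xe4  N=0 Z=0
after  6: r0=0x3e r1=0xa0 r2=0x8f r3=0xaf r4=0xeb r5=0xe4  N=1 Z=0
after  7: r0=0x3e r1=0xa0 r2=0xa0 r3=0xaf r4=0xeb r5=0xe4  N=1 Z=0
after  8: r0=0x3e r1=0xa0 r2=0xa0 r3=0x9a r4=0xeb r5=0xe4  N=1 Z=0
-- IRQ taken; context saved, return-PC = 9 --

FLAGS = (N=1, Z=0)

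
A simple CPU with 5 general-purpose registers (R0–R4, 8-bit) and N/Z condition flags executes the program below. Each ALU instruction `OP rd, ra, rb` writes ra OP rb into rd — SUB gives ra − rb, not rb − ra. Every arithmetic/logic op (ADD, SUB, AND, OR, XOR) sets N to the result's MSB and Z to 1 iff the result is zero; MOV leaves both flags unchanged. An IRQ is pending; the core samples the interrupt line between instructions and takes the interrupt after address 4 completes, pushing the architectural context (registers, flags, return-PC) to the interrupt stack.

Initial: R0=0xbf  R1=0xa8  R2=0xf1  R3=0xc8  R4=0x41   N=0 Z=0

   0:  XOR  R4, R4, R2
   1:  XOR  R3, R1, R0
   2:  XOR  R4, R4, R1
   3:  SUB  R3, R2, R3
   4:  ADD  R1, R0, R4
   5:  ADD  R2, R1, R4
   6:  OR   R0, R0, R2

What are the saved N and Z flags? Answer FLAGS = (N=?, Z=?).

after  0: R0=0xbf R1=0xa8 R2=0xf1 R3=0xc8 R4=0xb0  N=1 Z=0
after  1: R0=0xbf R1=0xa8 R2=0xf1 R3=0x17 R4=0xb0  N=0 Z=0
after  2: R0=0xbf R1=0xa8 R2=0xf1 R3=0x17 R4=0x18  N=0 Z=0
after  3: R0=0xbf R1=0xa8 R2=0xf1 R3=0xda R4=0x18  N=1 Z=0
after  4: R0=0xbf R1=0xd7 R2=0xf1 R3=0xda R4=0x18  N=1 Z=0
-- IRQ taken; context saved, return-PC = 5 --

FLAGS = (N=1, Z=0)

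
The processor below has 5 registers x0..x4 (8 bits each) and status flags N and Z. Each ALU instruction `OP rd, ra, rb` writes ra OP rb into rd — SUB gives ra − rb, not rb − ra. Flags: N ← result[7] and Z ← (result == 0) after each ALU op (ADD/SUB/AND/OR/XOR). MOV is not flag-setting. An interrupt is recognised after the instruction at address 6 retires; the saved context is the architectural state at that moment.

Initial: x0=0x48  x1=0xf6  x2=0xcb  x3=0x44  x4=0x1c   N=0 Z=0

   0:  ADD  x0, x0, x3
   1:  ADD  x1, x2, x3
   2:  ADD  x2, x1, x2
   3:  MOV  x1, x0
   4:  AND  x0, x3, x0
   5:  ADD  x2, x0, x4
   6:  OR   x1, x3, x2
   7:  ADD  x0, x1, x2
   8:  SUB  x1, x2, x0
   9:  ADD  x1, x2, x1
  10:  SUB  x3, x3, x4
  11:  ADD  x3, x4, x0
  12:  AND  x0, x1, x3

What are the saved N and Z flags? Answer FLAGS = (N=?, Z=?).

FLAGS = (N=0, Z=0)

after  0: x0=0x8c x1=0xf6 x2=0xcb x3=0x44 x4=0x1c  N=1 Z=0
after  1: x0=0x8c x1=0x0f x2=0xcb x3=0x44 x4=0x1c  N=0 Z=0
after  2: x0=0x8c x1=0x0f x2=0xda x3=0x44 x4=0x1c  N=1 Z=0
after  3: x0=0x8c x1=0x8c x2=0xda x3=0x44 x4=0x1c  N=1 Z=0
after  4: x0=0x04 x1=0x8c x2=0xda x3=0x44 x4=0x1c  N=0 Z=0
after  5: x0=0x04 x1=0x8c x2=0x20 x3=0x44 x4=0x1c  N=0 Z=0
after  6: x0=0x04 x1=0x64 x2=0x20 x3=0x44 x4=0x1c  N=0 Z=0
-- IRQ taken; context saved, return-PC = 7 --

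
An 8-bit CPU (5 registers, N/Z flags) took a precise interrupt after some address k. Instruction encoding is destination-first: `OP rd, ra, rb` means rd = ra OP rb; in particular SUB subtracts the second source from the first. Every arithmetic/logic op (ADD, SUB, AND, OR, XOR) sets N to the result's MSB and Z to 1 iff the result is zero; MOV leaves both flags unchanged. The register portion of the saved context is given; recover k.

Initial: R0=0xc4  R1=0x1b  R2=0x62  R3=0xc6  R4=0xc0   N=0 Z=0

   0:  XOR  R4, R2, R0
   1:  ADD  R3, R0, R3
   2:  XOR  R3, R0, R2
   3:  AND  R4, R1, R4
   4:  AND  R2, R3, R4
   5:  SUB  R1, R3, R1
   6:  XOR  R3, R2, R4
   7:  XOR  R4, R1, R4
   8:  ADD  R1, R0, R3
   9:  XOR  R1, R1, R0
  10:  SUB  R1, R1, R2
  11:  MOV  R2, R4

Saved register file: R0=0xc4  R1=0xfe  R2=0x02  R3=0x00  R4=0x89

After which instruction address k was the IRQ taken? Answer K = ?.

K = 10

after  0: R0=0xc4 R1=0x1b R2=0x62 R3=0xc6 R4=0xa6  N=1 Z=0
after  1: R0=0xc4 R1=0x1b R2=0x62 R3=0x8a R4=0xa6  N=1 Z=0
after  2: R0=0xc4 R1=0x1b R2=0x62 R3=0xa6 R4=0xa6  N=1 Z=0
after  3: R0=0xc4 R1=0x1b R2=0x62 R3=0xa6 R4=0x02  N=0 Z=0
after  4: R0=0xc4 R1=0x1b R2=0x02 R3=0xa6 R4=0x02  N=0 Z=0
after  5: R0=0xc4 R1=0x8b R2=0x02 R3=0xa6 R4=0x02  N=1 Z=0
after  6: R0=0xc4 R1=0x8b R2=0x02 R3=0x00 R4=0x02  N=0 Z=1
after  7: R0=0xc4 R1=0x8b R2=0x02 R3=0x00 R4=0x89  N=1 Z=0
after  8: R0=0xc4 R1=0xc4 R2=0x02 R3=0x00 R4=0x89  N=1 Z=0
after  9: R0=0xc4 R1=0x00 R2=0x02 R3=0x00 R4=0x89  N=0 Z=1
after 10: R0=0xc4 R1=0xfe R2=0x02 R3=0x00 R4=0x89  N=1 Z=0
-- IRQ taken; context saved, return-PC = 11 --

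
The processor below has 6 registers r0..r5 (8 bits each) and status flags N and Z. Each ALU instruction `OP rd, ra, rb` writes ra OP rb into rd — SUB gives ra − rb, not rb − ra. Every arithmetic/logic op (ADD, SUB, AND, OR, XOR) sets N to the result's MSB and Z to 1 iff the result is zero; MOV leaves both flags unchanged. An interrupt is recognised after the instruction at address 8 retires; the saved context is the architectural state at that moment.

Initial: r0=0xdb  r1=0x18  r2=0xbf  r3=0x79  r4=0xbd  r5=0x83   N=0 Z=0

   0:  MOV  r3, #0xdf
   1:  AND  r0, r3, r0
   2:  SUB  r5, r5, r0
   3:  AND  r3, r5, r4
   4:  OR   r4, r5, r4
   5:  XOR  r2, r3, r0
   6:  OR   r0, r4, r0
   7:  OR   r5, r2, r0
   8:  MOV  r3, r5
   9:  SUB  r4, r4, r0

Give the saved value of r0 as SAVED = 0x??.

SAVED = 0xff

after  0: r0=0xdb r1=0x18 r2=0xbf r3=0xdf r4=0xbd r5=0x83  N=0 Z=0
after  1: r0=0xdb r1=0x18 r2=0xbf r3=0xdf r4=0xbd r5=0x83  N=1 Z=0
after  2: r0=0xdb r1=0x18 r2=0xbf r3=0xdf r4=0xbd r5=0xa8  N=1 Z=0
after  3: r0=0xdb r1=0x18 r2=0xbf r3=0xa8 r4=0xbd r5=0xa8  N=1 Z=0
after  4: r0=0xdb r1=0x18 r2=0xbf r3=0xa8 r4=0xbd r5=0xa8  N=1 Z=0
after  5: r0=0xdb r1=0x18 r2=0x73 r3=0xa8 r4=0xbd r5=0xa8  N=0 Z=0
after  6: r0=0xff r1=0x18 r2=0x73 r3=0xa8 r4=0xbd r5=0xa8  N=1 Z=0
after  7: r0=0xff r1=0x18 r2=0x73 r3=0xa8 r4=0xbd r5=0xff  N=1 Z=0
after  8: r0=0xff r1=0x18 r2=0x73 r3=0xff r4=0xbd r5=0xff  N=1 Z=0
-- IRQ taken; context saved, return-PC = 9 --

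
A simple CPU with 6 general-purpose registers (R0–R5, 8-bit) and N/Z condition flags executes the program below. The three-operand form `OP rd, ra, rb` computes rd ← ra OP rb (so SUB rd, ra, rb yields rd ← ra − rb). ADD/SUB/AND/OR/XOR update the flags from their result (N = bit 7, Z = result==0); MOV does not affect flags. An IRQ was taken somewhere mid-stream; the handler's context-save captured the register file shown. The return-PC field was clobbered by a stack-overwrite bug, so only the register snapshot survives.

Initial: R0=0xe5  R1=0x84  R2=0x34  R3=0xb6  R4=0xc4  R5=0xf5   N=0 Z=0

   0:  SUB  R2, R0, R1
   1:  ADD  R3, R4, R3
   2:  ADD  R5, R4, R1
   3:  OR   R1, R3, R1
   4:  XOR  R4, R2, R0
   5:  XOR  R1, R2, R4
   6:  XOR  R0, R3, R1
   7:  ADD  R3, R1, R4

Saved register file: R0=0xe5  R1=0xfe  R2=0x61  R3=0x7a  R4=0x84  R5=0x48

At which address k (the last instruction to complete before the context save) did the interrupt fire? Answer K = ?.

after  0: R0=0xe5 R1=0x84 R2=0x61 R3=0xb6 R4=0xc4 R5=0xf5  N=0 Z=0
after  1: R0=0xe5 R1=0x84 R2=0x61 R3=0x7a R4=0xc4 R5=0xf5  N=0 Z=0
after  2: R0=0xe5 R1=0x84 R2=0x61 R3=0x7a R4=0xc4 R5=0x48  N=0 Z=0
after  3: R0=0xe5 R1=0xfe R2=0x61 R3=0x7a R4=0xc4 R5=0x48  N=1 Z=0
after  4: R0=0xe5 R1=0xfe R2=0x61 R3=0x7a R4=0x84 R5=0x48  N=1 Z=0
-- IRQ taken; context saved, return-PC = 5 --

K = 4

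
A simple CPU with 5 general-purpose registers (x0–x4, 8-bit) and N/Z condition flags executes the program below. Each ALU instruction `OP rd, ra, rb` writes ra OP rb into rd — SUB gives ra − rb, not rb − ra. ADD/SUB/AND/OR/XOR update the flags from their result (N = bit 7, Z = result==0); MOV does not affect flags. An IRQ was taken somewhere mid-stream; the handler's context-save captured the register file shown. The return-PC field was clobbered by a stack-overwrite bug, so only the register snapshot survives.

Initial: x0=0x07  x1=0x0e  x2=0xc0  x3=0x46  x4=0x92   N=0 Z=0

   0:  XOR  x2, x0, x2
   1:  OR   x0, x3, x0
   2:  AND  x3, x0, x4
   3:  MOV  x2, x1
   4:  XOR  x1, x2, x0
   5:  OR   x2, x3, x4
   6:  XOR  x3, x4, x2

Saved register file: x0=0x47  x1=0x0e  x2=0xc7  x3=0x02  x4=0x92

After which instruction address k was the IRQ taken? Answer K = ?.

after  0: x0=0x07 x1=0x0e x2=0xc7 x3=0x46 x4=0x92  N=1 Z=0
after  1: x0=0x47 x1=0x0e x2=0xc7 x3=0x46 x4=0x92  N=0 Z=0
after  2: x0=0x47 x1=0x0e x2=0xc7 x3=0x02 x4=0x92  N=0 Z=0
-- IRQ taken; context saved, return-PC = 3 --

K = 2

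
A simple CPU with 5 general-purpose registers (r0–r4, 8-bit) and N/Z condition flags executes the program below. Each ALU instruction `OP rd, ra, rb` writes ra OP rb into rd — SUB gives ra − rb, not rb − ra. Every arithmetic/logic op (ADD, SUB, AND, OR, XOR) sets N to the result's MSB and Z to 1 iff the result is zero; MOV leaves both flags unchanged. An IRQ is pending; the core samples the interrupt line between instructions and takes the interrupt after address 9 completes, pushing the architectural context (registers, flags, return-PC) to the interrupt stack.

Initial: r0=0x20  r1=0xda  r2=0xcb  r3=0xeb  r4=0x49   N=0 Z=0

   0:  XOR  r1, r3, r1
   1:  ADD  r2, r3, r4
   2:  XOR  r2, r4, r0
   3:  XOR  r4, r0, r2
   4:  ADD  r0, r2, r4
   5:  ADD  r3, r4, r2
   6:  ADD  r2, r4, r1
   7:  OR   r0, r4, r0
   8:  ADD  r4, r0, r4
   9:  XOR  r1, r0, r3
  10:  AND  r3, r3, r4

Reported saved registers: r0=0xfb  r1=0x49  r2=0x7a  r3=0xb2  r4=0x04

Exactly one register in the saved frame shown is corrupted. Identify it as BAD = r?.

BAD = r4

after  0: r0=0x20 r1=0x31 r2=0xcb r3=0xeb r4=0x49  N=0 Z=0
after  1: r0=0x20 r1=0x31 r2=0x34 r3=0xeb r4=0x49  N=0 Z=0
after  2: r0=0x20 r1=0x31 r2=0x69 r3=0xeb r4=0x49  N=0 Z=0
after  3: r0=0x20 r1=0x31 r2=0x69 r3=0xeb r4=0x49  N=0 Z=0
after  4: r0=0xb2 r1=0x31 r2=0x69 r3=0xeb r4=0x49  N=1 Z=0
after  5: r0=0xb2 r1=0x31 r2=0x69 r3=0xb2 r4=0x49  N=1 Z=0
after  6: r0=0xb2 r1=0x31 r2=0x7a r3=0xb2 r4=0x49  N=0 Z=0
after  7: r0=0xfb r1=0x31 r2=0x7a r3=0xb2 r4=0x49  N=1 Z=0
after  8: r0=0xfb r1=0x31 r2=0x7a r3=0xb2 r4=0x44  N=0 Z=0
after  9: r0=0xfb r1=0x49 r2=0x7a r3=0xb2 r4=0x44  N=0 Z=0
-- IRQ taken; context saved, return-PC = 10 --
mismatch: r4: reported 0x04 vs actual 0x44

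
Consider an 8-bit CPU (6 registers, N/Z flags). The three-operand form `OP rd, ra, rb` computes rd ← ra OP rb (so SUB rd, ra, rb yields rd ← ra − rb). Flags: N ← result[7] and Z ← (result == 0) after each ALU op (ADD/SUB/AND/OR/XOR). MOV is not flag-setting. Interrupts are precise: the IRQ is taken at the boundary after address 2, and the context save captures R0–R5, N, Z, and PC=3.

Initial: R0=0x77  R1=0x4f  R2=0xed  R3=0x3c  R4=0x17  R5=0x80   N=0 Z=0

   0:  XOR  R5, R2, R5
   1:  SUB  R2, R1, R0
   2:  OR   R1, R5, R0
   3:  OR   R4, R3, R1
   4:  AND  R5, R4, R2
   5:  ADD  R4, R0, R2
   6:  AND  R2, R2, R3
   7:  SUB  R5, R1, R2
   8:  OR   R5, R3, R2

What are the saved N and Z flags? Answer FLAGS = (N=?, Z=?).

after  0: R0=0x77 R1=0x4f R2=0xed R3=0x3c R4=0x17 R5=0x6d  N=0 Z=0
after  1: R0=0x77 R1=0x4f R2=0xd8 R3=0x3c R4=0x17 R5=0x6d  N=1 Z=0
after  2: R0=0x77 R1=0x7f R2=0xd8 R3=0x3c R4=0x17 R5=0x6d  N=0 Z=0
-- IRQ taken; context saved, return-PC = 3 --

FLAGS = (N=0, Z=0)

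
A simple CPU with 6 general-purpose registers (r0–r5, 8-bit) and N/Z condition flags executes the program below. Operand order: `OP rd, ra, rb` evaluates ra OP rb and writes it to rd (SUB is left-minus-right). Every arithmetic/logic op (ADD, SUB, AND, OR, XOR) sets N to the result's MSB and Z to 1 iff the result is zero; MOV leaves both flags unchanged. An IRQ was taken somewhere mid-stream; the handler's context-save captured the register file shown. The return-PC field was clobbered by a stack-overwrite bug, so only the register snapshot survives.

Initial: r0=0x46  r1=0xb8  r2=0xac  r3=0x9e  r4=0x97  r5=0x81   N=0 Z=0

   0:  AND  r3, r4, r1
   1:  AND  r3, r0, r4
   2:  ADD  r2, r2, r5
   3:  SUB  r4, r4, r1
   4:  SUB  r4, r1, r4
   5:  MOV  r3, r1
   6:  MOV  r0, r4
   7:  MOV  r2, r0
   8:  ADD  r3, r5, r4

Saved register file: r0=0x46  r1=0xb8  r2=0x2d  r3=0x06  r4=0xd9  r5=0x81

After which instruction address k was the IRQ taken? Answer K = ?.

K = 4

after  0: r0=0x46 r1=0xb8 r2=0xac r3=0x90 r4=0x97 r5=0x81  N=1 Z=0
after  1: r0=0x46 r1=0xb8 r2=0xac r3=0x06 r4=0x97 r5=0x81  N=0 Z=0
after  2: r0=0x46 r1=0xb8 r2=0x2d r3=0x06 r4=0x97 r5=0x81  N=0 Z=0
after  3: r0=0x46 r1=0xb8 r2=0x2d r3=0x06 r4=0xdf r5=0x81  N=1 Z=0
after  4: r0=0x46 r1=0xb8 r2=0x2d r3=0x06 r4=0xd9 r5=0x81  N=1 Z=0
-- IRQ taken; context saved, return-PC = 5 --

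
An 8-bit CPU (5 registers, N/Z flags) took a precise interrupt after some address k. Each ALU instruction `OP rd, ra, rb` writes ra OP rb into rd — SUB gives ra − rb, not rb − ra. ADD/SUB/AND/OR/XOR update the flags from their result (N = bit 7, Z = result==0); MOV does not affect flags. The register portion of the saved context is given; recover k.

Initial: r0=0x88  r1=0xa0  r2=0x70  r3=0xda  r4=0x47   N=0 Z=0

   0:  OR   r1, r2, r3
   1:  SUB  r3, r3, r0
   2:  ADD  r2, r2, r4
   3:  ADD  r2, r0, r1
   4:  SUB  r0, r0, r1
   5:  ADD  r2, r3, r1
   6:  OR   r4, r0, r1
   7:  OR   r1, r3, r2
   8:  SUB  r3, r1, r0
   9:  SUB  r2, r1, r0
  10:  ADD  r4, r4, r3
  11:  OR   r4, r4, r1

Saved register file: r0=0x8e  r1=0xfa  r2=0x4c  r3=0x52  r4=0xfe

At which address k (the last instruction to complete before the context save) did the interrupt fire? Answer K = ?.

K = 6

after  0: r0=0x88 r1=0xfa r2=0x70 r3=0xda r4=0x47  N=1 Z=0
after  1: r0=0x88 r1=0xfa r2=0x70 r3=0x52 r4=0x47  N=0 Z=0
after  2: r0=0x88 r1=0xfa r2=0xb7 r3=0x52 r4=0x47  N=1 Z=0
after  3: r0=0x88 r1=0xfa r2=0x82 r3=0x52 r4=0x47  N=1 Z=0
after  4: r0=0x8e r1=0xfa r2=0x82 r3=0x52 r4=0x47  N=1 Z=0
after  5: r0=0x8e r1=0xfa r2=0x4c r3=0x52 r4=0x47  N=0 Z=0
after  6: r0=0x8e r1=0xfa r2=0x4c r3=0x52 r4=0xfe  N=1 Z=0
-- IRQ taken; context saved, return-PC = 7 --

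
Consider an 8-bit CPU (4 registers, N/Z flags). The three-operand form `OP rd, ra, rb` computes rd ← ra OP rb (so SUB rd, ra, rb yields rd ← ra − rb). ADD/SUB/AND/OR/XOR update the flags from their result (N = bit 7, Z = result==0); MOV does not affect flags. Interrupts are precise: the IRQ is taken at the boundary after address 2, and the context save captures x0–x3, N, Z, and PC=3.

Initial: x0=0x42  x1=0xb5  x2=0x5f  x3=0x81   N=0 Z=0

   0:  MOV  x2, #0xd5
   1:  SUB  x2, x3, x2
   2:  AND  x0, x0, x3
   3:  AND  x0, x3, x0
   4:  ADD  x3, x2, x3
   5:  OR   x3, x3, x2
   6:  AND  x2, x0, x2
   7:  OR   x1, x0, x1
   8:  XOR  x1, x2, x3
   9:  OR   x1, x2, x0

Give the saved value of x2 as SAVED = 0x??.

SAVED = 0xac

after  0: x0=0x42 x1=0xb5 x2=0xd5 x3=0x81  N=0 Z=0
after  1: x0=0x42 x1=0xb5 x2=0xac x3=0x81  N=1 Z=0
after  2: x0=0x00 x1=0xb5 x2=0xac x3=0x81  N=0 Z=1
-- IRQ taken; context saved, return-PC = 3 --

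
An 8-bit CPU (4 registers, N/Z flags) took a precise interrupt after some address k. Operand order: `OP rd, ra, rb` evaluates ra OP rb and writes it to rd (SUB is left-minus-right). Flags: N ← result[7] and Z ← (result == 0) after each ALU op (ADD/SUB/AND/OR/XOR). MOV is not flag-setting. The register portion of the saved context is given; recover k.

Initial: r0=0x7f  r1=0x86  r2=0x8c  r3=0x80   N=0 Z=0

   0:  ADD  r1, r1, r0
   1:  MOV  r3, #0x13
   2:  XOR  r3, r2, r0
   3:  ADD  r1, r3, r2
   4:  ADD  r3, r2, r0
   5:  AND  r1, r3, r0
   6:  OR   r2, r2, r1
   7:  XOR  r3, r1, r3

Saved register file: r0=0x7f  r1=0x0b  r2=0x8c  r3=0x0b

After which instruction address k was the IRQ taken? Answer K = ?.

after  0: r0=0x7f r1=0x05 r2=0x8c r3=0x80  N=0 Z=0
after  1: r0=0x7f r1=0x05 r2=0x8c r3=0x13  N=0 Z=0
after  2: r0=0x7f r1=0x05 r2=0x8c r3=0xf3  N=1 Z=0
after  3: r0=0x7f r1=0x7f r2=0x8c r3=0xf3  N=0 Z=0
after  4: r0=0x7f r1=0x7f r2=0x8c r3=0x0b  N=0 Z=0
after  5: r0=0x7f r1=0x0b r2=0x8c r3=0x0b  N=0 Z=0
-- IRQ taken; context saved, return-PC = 6 --

K = 5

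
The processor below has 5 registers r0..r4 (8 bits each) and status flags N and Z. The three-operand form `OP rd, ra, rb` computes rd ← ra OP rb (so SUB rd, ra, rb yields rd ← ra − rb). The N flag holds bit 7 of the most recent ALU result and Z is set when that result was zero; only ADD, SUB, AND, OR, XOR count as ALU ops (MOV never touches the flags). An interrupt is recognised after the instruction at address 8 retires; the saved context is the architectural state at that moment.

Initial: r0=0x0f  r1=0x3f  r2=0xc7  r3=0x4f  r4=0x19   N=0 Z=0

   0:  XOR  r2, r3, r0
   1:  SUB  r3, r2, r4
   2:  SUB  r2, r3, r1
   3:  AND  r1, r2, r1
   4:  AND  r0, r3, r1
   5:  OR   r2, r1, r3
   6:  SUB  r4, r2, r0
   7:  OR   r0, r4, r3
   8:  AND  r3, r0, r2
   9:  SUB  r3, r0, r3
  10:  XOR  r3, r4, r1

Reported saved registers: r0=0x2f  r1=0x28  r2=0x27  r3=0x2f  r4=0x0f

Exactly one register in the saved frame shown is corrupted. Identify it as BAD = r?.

after  0: r0=0x0f r1=0x3f r2=0x40 r3=0x4f r4=0x19  N=0 Z=0
after  1: r0=0x0f r1=0x3f r2=0x40 r3=0x27 r4=0x19  N=0 Z=0
after  2: r0=0x0f r1=0x3f r2=0xe8 r3=0x27 r4=0x19  N=1 Z=0
after  3: r0=0x0f r1=0x28 r2=0xe8 r3=0x27 r4=0x19  N=0 Z=0
after  4: r0=0x20 r1=0x28 r2=0xe8 r3=0x27 r4=0x19  N=0 Z=0
after  5: r0=0x20 r1=0x28 r2=0x2f r3=0x27 r4=0x19  N=0 Z=0
after  6: r0=0x20 r1=0x28 r2=0x2f r3=0x27 r4=0x0f  N=0 Z=0
after  7: r0=0x2f r1=0x28 r2=0x2f r3=0x27 r4=0x0f  N=0 Z=0
after  8: r0=0x2f r1=0x28 r2=0x2f r3=0x2f r4=0x0f  N=0 Z=0
-- IRQ taken; context saved, return-PC = 9 --
mismatch: r2: reported 0x27 vs actual 0x2f

BAD = r2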